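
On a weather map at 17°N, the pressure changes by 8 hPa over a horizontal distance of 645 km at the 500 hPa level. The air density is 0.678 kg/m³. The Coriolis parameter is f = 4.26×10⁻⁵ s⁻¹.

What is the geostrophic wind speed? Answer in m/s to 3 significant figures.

Pressure gradient: |∂P/∂n| = 800 Pa / 645000 m = 1.24×10⁻³ Pa/m
Geostrophic balance (pressure-gradient force = Coriolis force):
V_g = (1/(fρ)) |∂P/∂n| = 1.24×10⁻³ / (4.26×10⁻⁵ × 0.678) = 42.9 m/s

42.9 m/s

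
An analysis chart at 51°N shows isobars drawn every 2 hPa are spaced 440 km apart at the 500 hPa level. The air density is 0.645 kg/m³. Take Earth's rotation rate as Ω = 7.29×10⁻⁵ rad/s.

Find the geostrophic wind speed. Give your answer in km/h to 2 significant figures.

Coriolis parameter at 51°N:
f = 2Ω sin φ = 2 × 7.29×10⁻⁵ × sin 51° = 1.13×10⁻⁴ s⁻¹
Pressure gradient: |∂P/∂n| = 200 Pa / 440000 m = 4.55×10⁻⁴ Pa/m
Geostrophic balance (pressure-gradient force = Coriolis force):
V_g = (1/(fρ)) |∂P/∂n| = 4.55×10⁻⁴ / (1.13×10⁻⁴ × 0.645) = 6.22 m/s
Converting: 6.22 m/s × 3.6 = 22 km/h

22 km/h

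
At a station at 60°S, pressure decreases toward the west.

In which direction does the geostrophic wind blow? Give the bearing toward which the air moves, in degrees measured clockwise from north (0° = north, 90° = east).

180°

The pressure-gradient force points toward the west (bearing 270°).
Geostrophic balance: in the Southern Hemisphere the Coriolis force deflects motion to the left, so the geostrophic wind blows 90° to the left of the pressure-gradient force (low pressure on the right).
Rotating 270° by 90° counterclockwise gives 180° — the wind blows toward the south.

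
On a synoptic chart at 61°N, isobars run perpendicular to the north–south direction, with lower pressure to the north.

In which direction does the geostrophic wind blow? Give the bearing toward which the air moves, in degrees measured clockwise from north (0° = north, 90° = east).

090°

The pressure-gradient force points toward the north (bearing 000°).
Geostrophic balance: in the Northern Hemisphere the Coriolis force deflects motion to the right, so the geostrophic wind blows 90° to the right of the pressure-gradient force (low pressure on the left).
Rotating 000° by 90° clockwise gives 090° — the wind blows toward the east.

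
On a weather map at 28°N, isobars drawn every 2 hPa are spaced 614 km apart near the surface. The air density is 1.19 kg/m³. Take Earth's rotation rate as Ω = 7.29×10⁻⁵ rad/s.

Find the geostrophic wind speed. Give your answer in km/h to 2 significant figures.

14 km/h

Coriolis parameter at 28°N:
f = 2Ω sin φ = 2 × 7.29×10⁻⁵ × sin 28° = 6.84×10⁻⁵ s⁻¹
Pressure gradient: |∂P/∂n| = 200 Pa / 614000 m = 3.26×10⁻⁴ Pa/m
Geostrophic balance (pressure-gradient force = Coriolis force):
V_g = (1/(fρ)) |∂P/∂n| = 3.26×10⁻⁴ / (6.84×10⁻⁵ × 1.19) = 4.00 m/s
Converting: 4.00 m/s × 3.6 = 14 km/h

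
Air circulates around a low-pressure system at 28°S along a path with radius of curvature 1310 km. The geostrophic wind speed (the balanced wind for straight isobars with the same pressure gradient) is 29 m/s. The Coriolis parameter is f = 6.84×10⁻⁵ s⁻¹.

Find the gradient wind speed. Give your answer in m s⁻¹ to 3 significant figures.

23.1 m s⁻¹

Around a low, centrifugal force acts outward with Coriolis, so pressure-gradient force balances both:
(1/ρ)|∂P/∂n| = fV + V²/R  →  V² + fR·V − fR·V_g = 0
With fR = 6.84×10⁻⁵ × 1310×10³ m = 89.6 m/s:
V = [−fR + √((fR)² + 4 fR V_g)]/2 = [−89.6 + √(89.6² + 4×89.6×29)]/2 = 23.1 m/s
Subgeostrophic (V < V_g = 29 m/s), as expected around a low.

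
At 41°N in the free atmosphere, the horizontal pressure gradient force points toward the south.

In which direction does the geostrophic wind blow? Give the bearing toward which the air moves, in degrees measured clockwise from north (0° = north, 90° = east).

The pressure-gradient force points toward the south (bearing 180°).
Geostrophic balance: in the Northern Hemisphere the Coriolis force deflects motion to the right, so the geostrophic wind blows 90° to the right of the pressure-gradient force (low pressure on the left).
Rotating 180° by 90° clockwise gives 270° — the wind blows toward the west.

270°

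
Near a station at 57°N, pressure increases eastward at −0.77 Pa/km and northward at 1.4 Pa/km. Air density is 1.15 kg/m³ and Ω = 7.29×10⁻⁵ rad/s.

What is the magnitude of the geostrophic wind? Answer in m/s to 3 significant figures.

Coriolis parameter at 57°N:
f = 2Ω sin φ = 2 × 7.29×10⁻⁵ × sin 57° = 1.22×10⁻⁴ s⁻¹
Component geostrophic relations (x east, y north):
u_g = −(1/(fρ)) ∂P/∂y,  v_g = (1/(fρ)) ∂P/∂x
u_g = −(1.4×10⁻³)/(1.22×10⁻⁴ × 1.15) = −9.96 m/s;  v_g = (−0.77×10⁻³)/(1.22×10⁻⁴ × 1.15) = −5.48 m/s
|V_g| = √(u_g² + v_g²) = 11.4 m/s

11.4 m/s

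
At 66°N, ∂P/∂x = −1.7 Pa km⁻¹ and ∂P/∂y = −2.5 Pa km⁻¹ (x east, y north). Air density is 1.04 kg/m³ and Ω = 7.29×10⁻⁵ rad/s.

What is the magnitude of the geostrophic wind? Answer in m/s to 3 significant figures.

21.8 m/s

Coriolis parameter at 66°N:
f = 2Ω sin φ = 2 × 7.29×10⁻⁵ × sin 66° = 1.33×10⁻⁴ s⁻¹
Component geostrophic relations (x east, y north):
u_g = −(1/(fρ)) ∂P/∂y,  v_g = (1/(fρ)) ∂P/∂x
u_g = −(−2.5×10⁻³)/(1.33×10⁻⁴ × 1.04) = 18.0 m/s;  v_g = (−1.7×10⁻³)/(1.33×10⁻⁴ × 1.04) = −12.3 m/s
|V_g| = √(u_g² + v_g²) = 21.8 m/s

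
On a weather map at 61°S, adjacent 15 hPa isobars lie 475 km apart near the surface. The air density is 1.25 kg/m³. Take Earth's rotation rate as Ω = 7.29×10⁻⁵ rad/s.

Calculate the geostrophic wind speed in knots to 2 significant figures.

Coriolis parameter at 61°S:
f = 2Ω sin φ = 2 × 7.29×10⁻⁵ × sin 61° = 1.28×10⁻⁴ s⁻¹
Pressure gradient: |∂P/∂n| = 1500 Pa / 475000 m = 3.16×10⁻³ Pa/m
Geostrophic balance (pressure-gradient force = Coriolis force):
V_g = (1/(fρ)) |∂P/∂n| = 3.16×10⁻³ / (1.28×10⁻⁴ × 1.25) = 19.8 m/s
Converting: 19.8 m/s × 1.944 = 39 knots

39 knots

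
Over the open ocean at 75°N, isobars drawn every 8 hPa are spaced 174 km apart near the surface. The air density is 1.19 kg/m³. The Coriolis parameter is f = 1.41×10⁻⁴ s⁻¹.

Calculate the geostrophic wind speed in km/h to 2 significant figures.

99 km/h

Pressure gradient: |∂P/∂n| = 800 Pa / 174000 m = 4.60×10⁻³ Pa/m
Geostrophic balance (pressure-gradient force = Coriolis force):
V_g = (1/(fρ)) |∂P/∂n| = 4.60×10⁻³ / (1.41×10⁻⁴ × 1.19) = 27.4 m/s
Converting: 27.4 m/s × 3.6 = 99 km/h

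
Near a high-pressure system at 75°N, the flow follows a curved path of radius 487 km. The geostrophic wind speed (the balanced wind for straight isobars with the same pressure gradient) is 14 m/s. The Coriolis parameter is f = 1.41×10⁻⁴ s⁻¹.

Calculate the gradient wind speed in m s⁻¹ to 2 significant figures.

20 m s⁻¹

Around a high, pressure-gradient force acts outward with centrifugal, so Coriolis balances both:
fV = (1/ρ)|∂P/∂n| + V²/R  →  V² − fR·V + fR·V_g = 0
With fR = 1.41×10⁻⁴ × 487×10³ m = 68.7 m/s:
V = [fR − √((fR)² − 4 fR V_g)]/2 = [68.7 − √(68.7² − 4×68.7×14)]/2 = 19.6 m/s
Supergeostrophic (V > V_g = 14 m/s), as expected around a high.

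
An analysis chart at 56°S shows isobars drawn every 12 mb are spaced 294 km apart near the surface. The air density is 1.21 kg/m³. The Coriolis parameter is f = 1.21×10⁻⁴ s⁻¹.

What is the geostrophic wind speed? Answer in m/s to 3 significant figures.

27.9 m/s

Pressure gradient: |∂P/∂n| = 1200 Pa / 294000 m = 4.08×10⁻³ Pa/m
Geostrophic balance (pressure-gradient force = Coriolis force):
V_g = (1/(fρ)) |∂P/∂n| = 4.08×10⁻³ / (1.21×10⁻⁴ × 1.21) = 27.9 m/s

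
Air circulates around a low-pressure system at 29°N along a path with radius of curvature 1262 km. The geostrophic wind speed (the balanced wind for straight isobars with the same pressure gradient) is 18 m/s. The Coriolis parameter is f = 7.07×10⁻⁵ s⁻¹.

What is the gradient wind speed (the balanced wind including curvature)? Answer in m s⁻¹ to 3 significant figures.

15.4 m s⁻¹

Around a low, centrifugal force acts outward with Coriolis, so pressure-gradient force balances both:
(1/ρ)|∂P/∂n| = fV + V²/R  →  V² + fR·V − fR·V_g = 0
With fR = 7.07×10⁻⁵ × 1262×10³ m = 89.2 m/s:
V = [−fR + √((fR)² + 4 fR V_g)]/2 = [−89.2 + √(89.2² + 4×89.2×18)]/2 = 15.4 m/s
Subgeostrophic (V < V_g = 18 m/s), as expected around a low.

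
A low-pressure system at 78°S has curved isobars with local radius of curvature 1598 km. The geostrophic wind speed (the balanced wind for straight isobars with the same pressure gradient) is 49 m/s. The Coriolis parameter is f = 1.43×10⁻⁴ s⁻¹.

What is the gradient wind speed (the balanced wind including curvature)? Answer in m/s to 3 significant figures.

Around a low, centrifugal force acts outward with Coriolis, so pressure-gradient force balances both:
(1/ρ)|∂P/∂n| = fV + V²/R  →  V² + fR·V − fR·V_g = 0
With fR = 1.43×10⁻⁴ × 1598×10³ m = 229 m/s:
V = [−fR + √((fR)² + 4 fR V_g)]/2 = [−229 + √(229² + 4×229×49)]/2 = 41.5 m/s
Subgeostrophic (V < V_g = 49 m/s), as expected around a low.

41.5 m/s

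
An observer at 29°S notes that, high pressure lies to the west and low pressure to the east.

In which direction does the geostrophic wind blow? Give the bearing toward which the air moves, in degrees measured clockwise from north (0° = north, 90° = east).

The pressure-gradient force points toward the east (bearing 090°).
Geostrophic balance: in the Southern Hemisphere the Coriolis force deflects motion to the left, so the geostrophic wind blows 90° to the left of the pressure-gradient force (low pressure on the right).
Rotating 090° by 90° counterclockwise gives 000° — the wind blows toward the north.

000°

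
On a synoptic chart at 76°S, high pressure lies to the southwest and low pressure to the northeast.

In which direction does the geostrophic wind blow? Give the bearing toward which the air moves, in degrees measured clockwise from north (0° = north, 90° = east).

315°

The pressure-gradient force points toward the northeast (bearing 045°).
Geostrophic balance: in the Southern Hemisphere the Coriolis force deflects motion to the left, so the geostrophic wind blows 90° to the left of the pressure-gradient force (low pressure on the right).
Rotating 045° by 90° counterclockwise gives 315° — the wind blows toward the northwest.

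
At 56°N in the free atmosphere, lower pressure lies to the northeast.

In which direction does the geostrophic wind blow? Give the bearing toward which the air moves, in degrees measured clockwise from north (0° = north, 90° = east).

The pressure-gradient force points toward the northeast (bearing 045°).
Geostrophic balance: in the Northern Hemisphere the Coriolis force deflects motion to the right, so the geostrophic wind blows 90° to the right of the pressure-gradient force (low pressure on the left).
Rotating 045° by 90° clockwise gives 135° — the wind blows toward the southeast.

135°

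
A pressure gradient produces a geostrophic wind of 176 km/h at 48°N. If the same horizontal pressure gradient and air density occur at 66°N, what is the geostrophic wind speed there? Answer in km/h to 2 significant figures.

140 km/h

With the same pressure gradient and density, V_g ∝ 1/f ∝ 1/sin φ.
V₂ = V₁ · sin φ₁ / sin φ₂ = 176 × sin 48° / sin 66°
V₂ = 176 × 0.7431/0.9135 = 140 km/h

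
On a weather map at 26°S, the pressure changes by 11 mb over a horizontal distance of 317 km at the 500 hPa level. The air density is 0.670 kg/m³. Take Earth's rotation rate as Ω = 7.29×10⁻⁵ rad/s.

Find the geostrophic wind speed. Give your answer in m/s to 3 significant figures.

81.0 m/s

Coriolis parameter at 26°S:
f = 2Ω sin φ = 2 × 7.29×10⁻⁵ × sin 26° = 6.39×10⁻⁵ s⁻¹
Pressure gradient: |∂P/∂n| = 1100 Pa / 317000 m = 3.47×10⁻³ Pa/m
Geostrophic balance (pressure-gradient force = Coriolis force):
V_g = (1/(fρ)) |∂P/∂n| = 3.47×10⁻³ / (6.39×10⁻⁵ × 0.670) = 81.0 m/s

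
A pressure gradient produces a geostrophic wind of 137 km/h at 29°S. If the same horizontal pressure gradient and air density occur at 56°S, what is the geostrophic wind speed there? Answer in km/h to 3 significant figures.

With the same pressure gradient and density, V_g ∝ 1/f ∝ 1/sin φ.
V₂ = V₁ · sin φ₁ / sin φ₂ = 137 × sin 29° / sin 56°
V₂ = 137 × 0.4848/0.8290 = 80.1 km/h

80.1 km/h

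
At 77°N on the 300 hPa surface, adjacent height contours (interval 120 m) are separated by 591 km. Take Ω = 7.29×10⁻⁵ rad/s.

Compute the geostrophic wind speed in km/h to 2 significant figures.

50 km/h

Coriolis parameter at 77°N:
f = 2Ω sin φ = 2 × 7.29×10⁻⁵ × sin 77° = 1.42×10⁻⁴ s⁻¹
Height gradient: |∂Z/∂n| = 120 m / 591000 m = 2.03×10⁻⁴
On a pressure surface, geostrophic balance gives V_g = (g/f)|∂Z/∂n|:
V_g = 9.81 × 2.03×10⁻⁴ / 1.42×10⁻⁴ = 14.0 m/s
Converting: 14.0 m/s × 3.6 = 50 km/h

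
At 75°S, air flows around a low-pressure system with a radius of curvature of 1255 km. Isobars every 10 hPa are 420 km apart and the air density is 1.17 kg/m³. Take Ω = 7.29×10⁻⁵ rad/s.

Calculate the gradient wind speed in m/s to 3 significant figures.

13.4 m/s

Coriolis parameter at 75°S:
f = 2Ω sin φ = 2 × 7.29×10⁻⁵ × sin 75° = 1.41×10⁻⁴ s⁻¹
Pressure gradient: |∂P/∂n| = 1000 Pa / 420000 m = 2.38×10⁻³ Pa/m
Geostrophic speed: V_g = |∂P/∂n|/(fρ) = 2.38×10⁻³/(1.41×10⁻⁴ × 1.17) = 14.4 m/s
Around a low, centrifugal force acts outward with Coriolis, so pressure-gradient force balances both:
(1/ρ)|∂P/∂n| = fV + V²/R  →  V² + fR·V − fR·V_g = 0
With fR = 1.41×10⁻⁴ × 1255×10³ m = 177 m/s:
V = [−fR + √((fR)² + 4 fR V_g)]/2 = [−177 + √(177² + 4×177×14.4)]/2 = 13.4 m/s
Subgeostrophic (V < V_g = 14.4 m/s), as expected around a low.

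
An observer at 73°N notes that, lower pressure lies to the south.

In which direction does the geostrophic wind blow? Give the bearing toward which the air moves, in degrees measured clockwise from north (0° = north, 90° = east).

270°

The pressure-gradient force points toward the south (bearing 180°).
Geostrophic balance: in the Northern Hemisphere the Coriolis force deflects motion to the right, so the geostrophic wind blows 90° to the right of the pressure-gradient force (low pressure on the left).
Rotating 180° by 90° clockwise gives 270° — the wind blows toward the west.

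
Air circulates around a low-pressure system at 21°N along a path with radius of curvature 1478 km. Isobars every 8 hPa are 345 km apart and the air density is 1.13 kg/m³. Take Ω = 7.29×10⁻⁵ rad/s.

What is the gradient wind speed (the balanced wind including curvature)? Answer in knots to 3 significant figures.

55.7 knots

Coriolis parameter at 21°N:
f = 2Ω sin φ = 2 × 7.29×10⁻⁵ × sin 21° = 5.23×10⁻⁵ s⁻¹
Pressure gradient: |∂P/∂n| = 800 Pa / 345000 m = 2.32×10⁻³ Pa/m
Geostrophic speed: V_g = |∂P/∂n|/(fρ) = 2.32×10⁻³/(5.23×10⁻⁵ × 1.13) = 39.3 m/s
Around a low, centrifugal force acts outward with Coriolis, so pressure-gradient force balances both:
(1/ρ)|∂P/∂n| = fV + V²/R  →  V² + fR·V − fR·V_g = 0
With fR = 5.23×10⁻⁵ × 1478×10³ m = 77.2 m/s:
V = [−fR + √((fR)² + 4 fR V_g)]/2 = [−77.2 + √(77.2² + 4×77.2×39.3)]/2 = 28.6 m/s
Subgeostrophic (V < V_g = 39.3 m/s), as expected around a low.
Converting: 28.6 m/s × 1.944 = 55.7 knots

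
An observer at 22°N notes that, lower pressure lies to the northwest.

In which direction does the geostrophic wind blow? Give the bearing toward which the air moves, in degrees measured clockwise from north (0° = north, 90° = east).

045°

The pressure-gradient force points toward the northwest (bearing 315°).
Geostrophic balance: in the Northern Hemisphere the Coriolis force deflects motion to the right, so the geostrophic wind blows 90° to the right of the pressure-gradient force (low pressure on the left).
Rotating 315° by 90° clockwise gives 045° — the wind blows toward the northeast.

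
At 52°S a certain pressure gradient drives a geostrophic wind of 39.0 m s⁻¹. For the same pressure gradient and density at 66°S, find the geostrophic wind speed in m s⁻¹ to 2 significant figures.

34 m s⁻¹

With the same pressure gradient and density, V_g ∝ 1/f ∝ 1/sin φ.
V₂ = V₁ · sin φ₁ / sin φ₂ = 39.0 × sin 52° / sin 66°
V₂ = 39.0 × 0.7880/0.9135 = 34 m s⁻¹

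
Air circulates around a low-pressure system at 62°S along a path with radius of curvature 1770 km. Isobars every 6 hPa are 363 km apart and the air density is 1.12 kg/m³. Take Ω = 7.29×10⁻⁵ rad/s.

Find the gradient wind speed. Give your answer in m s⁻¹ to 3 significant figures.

10.9 m s⁻¹

Coriolis parameter at 62°S:
f = 2Ω sin φ = 2 × 7.29×10⁻⁵ × sin 62° = 1.29×10⁻⁴ s⁻¹
Pressure gradient: |∂P/∂n| = 600 Pa / 363000 m = 1.65×10⁻³ Pa/m
Geostrophic speed: V_g = |∂P/∂n|/(fρ) = 1.65×10⁻³/(1.29×10⁻⁴ × 1.12) = 11.5 m/s
Around a low, centrifugal force acts outward with Coriolis, so pressure-gradient force balances both:
(1/ρ)|∂P/∂n| = fV + V²/R  →  V² + fR·V − fR·V_g = 0
With fR = 1.29×10⁻⁴ × 1770×10³ m = 228 m/s:
V = [−fR + √((fR)² + 4 fR V_g)]/2 = [−228 + √(228² + 4×228×11.5)]/2 = 10.9 m/s
Subgeostrophic (V < V_g = 11.5 m/s), as expected around a low.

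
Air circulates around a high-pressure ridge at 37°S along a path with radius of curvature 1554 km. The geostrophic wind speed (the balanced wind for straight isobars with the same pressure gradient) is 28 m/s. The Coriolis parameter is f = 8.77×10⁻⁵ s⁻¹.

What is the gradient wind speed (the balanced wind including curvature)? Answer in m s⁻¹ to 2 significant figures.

39 m s⁻¹

Around a high, pressure-gradient force acts outward with centrifugal, so Coriolis balances both:
fV = (1/ρ)|∂P/∂n| + V²/R  →  V² − fR·V + fR·V_g = 0
With fR = 8.77×10⁻⁵ × 1554×10³ m = 136 m/s:
V = [fR − √((fR)² − 4 fR V_g)]/2 = [136 − √(136² − 4×136×28)]/2 = 39.4 m/s
Supergeostrophic (V > V_g = 28 m/s), as expected around a high.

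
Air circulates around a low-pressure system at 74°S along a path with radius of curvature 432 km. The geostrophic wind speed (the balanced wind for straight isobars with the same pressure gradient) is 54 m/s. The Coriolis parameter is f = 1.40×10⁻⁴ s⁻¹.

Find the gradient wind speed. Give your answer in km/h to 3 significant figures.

Around a low, centrifugal force acts outward with Coriolis, so pressure-gradient force balances both:
(1/ρ)|∂P/∂n| = fV + V²/R  →  V² + fR·V − fR·V_g = 0
With fR = 1.40×10⁻⁴ × 432×10³ m = 60.5 m/s:
V = [−fR + √((fR)² + 4 fR V_g)]/2 = [−60.5 + √(60.5² + 4×60.5×54)]/2 = 34.4 m/s
Subgeostrophic (V < V_g = 54 m/s), as expected around a low.
Converting: 34.4 m/s × 3.6 = 124 km/h

124 km/h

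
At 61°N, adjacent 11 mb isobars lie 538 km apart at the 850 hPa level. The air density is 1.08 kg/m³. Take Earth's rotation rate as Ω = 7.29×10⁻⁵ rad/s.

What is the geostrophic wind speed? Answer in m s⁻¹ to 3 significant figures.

14.8 m s⁻¹

Coriolis parameter at 61°N:
f = 2Ω sin φ = 2 × 7.29×10⁻⁵ × sin 61° = 1.28×10⁻⁴ s⁻¹
Pressure gradient: |∂P/∂n| = 1100 Pa / 538000 m = 2.04×10⁻³ Pa/m
Geostrophic balance (pressure-gradient force = Coriolis force):
V_g = (1/(fρ)) |∂P/∂n| = 2.04×10⁻³ / (1.28×10⁻⁴ × 1.08) = 14.8 m/s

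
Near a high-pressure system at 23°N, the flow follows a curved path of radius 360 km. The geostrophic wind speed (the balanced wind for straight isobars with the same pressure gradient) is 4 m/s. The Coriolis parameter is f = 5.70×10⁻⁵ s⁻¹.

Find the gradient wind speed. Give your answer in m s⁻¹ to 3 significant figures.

5.44 m s⁻¹

Around a high, pressure-gradient force acts outward with centrifugal, so Coriolis balances both:
fV = (1/ρ)|∂P/∂n| + V²/R  →  V² − fR·V + fR·V_g = 0
With fR = 5.70×10⁻⁵ × 360×10³ m = 20.5 m/s:
V = [fR − √((fR)² − 4 fR V_g)]/2 = [20.5 − √(20.5² − 4×20.5×4)]/2 = 5.44 m/s
Supergeostrophic (V > V_g = 4 m/s), as expected around a high.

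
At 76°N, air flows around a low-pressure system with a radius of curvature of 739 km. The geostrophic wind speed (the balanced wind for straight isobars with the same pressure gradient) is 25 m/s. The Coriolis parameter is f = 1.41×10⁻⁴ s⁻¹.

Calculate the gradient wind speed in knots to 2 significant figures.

40 knots

Around a low, centrifugal force acts outward with Coriolis, so pressure-gradient force balances both:
(1/ρ)|∂P/∂n| = fV + V²/R  →  V² + fR·V − fR·V_g = 0
With fR = 1.41×10⁻⁴ × 739×10³ m = 104 m/s:
V = [−fR + √((fR)² + 4 fR V_g)]/2 = [−104 + √(104² + 4×104×25)]/2 = 20.8 m/s
Subgeostrophic (V < V_g = 25 m/s), as expected around a low.
Converting: 20.8 m/s × 1.944 = 40 knots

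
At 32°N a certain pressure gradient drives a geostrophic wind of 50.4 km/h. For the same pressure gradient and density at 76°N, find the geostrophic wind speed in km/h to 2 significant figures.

28 km/h

With the same pressure gradient and density, V_g ∝ 1/f ∝ 1/sin φ.
V₂ = V₁ · sin φ₁ / sin φ₂ = 50.4 × sin 32° / sin 76°
V₂ = 50.4 × 0.5299/0.9703 = 28 km/h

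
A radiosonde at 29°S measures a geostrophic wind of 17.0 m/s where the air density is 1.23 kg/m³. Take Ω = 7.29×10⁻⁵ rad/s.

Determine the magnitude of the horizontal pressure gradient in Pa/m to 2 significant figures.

Coriolis parameter at 29°S:
f = 2Ω sin φ = 2 × 7.29×10⁻⁵ × sin 29° = 7.07×10⁻⁵ s⁻¹
Geostrophic balance rearranged: |∂P/∂n| = f ρ V_g
|∂P/∂n| = 7.07×10⁻⁵ × 1.23 × 17.0 = 1.48×10⁻³ Pa/m

1.5×10⁻³ Pa/m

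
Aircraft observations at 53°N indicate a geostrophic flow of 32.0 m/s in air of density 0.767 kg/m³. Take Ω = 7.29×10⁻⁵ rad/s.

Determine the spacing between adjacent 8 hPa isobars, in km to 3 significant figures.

Coriolis parameter at 53°N:
f = 2Ω sin φ = 2 × 7.29×10⁻⁵ × sin 53° = 1.16×10⁻⁴ s⁻¹
Geostrophic balance rearranged: |∂P/∂n| = f ρ V_g
|∂P/∂n| = 1.16×10⁻⁴ × 0.767 × 32.0 = 2.86×10⁻³ Pa/m
Isobar spacing: Δn = ΔP/|∂P/∂n| = 800 Pa / 2.86×10⁻³ Pa/m = 279923 m ≈ 280 km

280 km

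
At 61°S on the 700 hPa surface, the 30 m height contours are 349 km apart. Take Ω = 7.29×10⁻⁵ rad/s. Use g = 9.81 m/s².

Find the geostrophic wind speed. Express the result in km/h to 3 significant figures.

23.8 km/h

Coriolis parameter at 61°S:
f = 2Ω sin φ = 2 × 7.29×10⁻⁵ × sin 61° = 1.28×10⁻⁴ s⁻¹
Height gradient: |∂Z/∂n| = 30 m / 349000 m = 8.60×10⁻⁵
On a pressure surface, geostrophic balance gives V_g = (g/f)|∂Z/∂n|:
V_g = 9.81 × 8.60×10⁻⁵ / 1.28×10⁻⁴ = 6.61 m/s
Converting: 6.61 m/s × 3.6 = 23.8 km/h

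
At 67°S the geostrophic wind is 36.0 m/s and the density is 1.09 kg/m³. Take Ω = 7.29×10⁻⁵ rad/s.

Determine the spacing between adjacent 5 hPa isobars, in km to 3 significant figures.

94.9 km

Coriolis parameter at 67°S:
f = 2Ω sin φ = 2 × 7.29×10⁻⁵ × sin 67° = 1.34×10⁻⁴ s⁻¹
Geostrophic balance rearranged: |∂P/∂n| = f ρ V_g
|∂P/∂n| = 1.34×10⁻⁴ × 1.09 × 36.0 = 5.27×10⁻³ Pa/m
Isobar spacing: Δn = ΔP/|∂P/∂n| = 500 Pa / 5.27×10⁻³ Pa/m = 94942 m ≈ 94.9 km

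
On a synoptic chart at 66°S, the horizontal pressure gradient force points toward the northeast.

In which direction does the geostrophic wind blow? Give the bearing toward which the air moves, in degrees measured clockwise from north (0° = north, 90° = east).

The pressure-gradient force points toward the northeast (bearing 045°).
Geostrophic balance: in the Southern Hemisphere the Coriolis force deflects motion to the left, so the geostrophic wind blows 90° to the left of the pressure-gradient force (low pressure on the right).
Rotating 045° by 90° counterclockwise gives 315° — the wind blows toward the northwest.

315°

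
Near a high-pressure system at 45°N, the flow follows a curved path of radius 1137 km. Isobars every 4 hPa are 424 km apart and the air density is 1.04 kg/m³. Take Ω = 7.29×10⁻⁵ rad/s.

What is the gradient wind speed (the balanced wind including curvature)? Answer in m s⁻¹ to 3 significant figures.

Coriolis parameter at 45°N:
f = 2Ω sin φ = 2 × 7.29×10⁻⁵ × sin 45° = 1.03×10⁻⁴ s⁻¹
Pressure gradient: |∂P/∂n| = 400 Pa / 424000 m = 9.43×10⁻⁴ Pa/m
Geostrophic speed: V_g = |∂P/∂n|/(fρ) = 9.43×10⁻⁴/(1.03×10⁻⁴ × 1.04) = 8.80 m/s
Around a high, pressure-gradient force acts outward with centrifugal, so Coriolis balances both:
fV = (1/ρ)|∂P/∂n| + V²/R  →  V² − fR·V + fR·V_g = 0
With fR = 1.03×10⁻⁴ × 1137×10³ m = 117 m/s:
V = [fR − √((fR)² − 4 fR V_g)]/2 = [117 − √(117² − 4×117×8.8)]/2 = 9.58 m/s
Supergeostrophic (V > V_g = 8.8 m/s), as expected around a high.

9.58 m s⁻¹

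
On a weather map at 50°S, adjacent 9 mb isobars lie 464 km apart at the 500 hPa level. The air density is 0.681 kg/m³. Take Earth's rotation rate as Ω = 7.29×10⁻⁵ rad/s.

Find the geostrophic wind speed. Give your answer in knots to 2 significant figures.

Coriolis parameter at 50°S:
f = 2Ω sin φ = 2 × 7.29×10⁻⁵ × sin 50° = 1.12×10⁻⁴ s⁻¹
Pressure gradient: |∂P/∂n| = 900 Pa / 464000 m = 1.94×10⁻³ Pa/m
Geostrophic balance (pressure-gradient force = Coriolis force):
V_g = (1/(fρ)) |∂P/∂n| = 1.94×10⁻³ / (1.12×10⁻⁴ × 0.681) = 25.5 m/s
Converting: 25.5 m/s × 1.944 = 50 knots

50 knots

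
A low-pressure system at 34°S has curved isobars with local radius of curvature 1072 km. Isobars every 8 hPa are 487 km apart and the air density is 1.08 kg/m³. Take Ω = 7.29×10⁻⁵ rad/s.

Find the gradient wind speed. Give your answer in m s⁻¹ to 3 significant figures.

Coriolis parameter at 34°S:
f = 2Ω sin φ = 2 × 7.29×10⁻⁵ × sin 34° = 8.15×10⁻⁵ s⁻¹
Pressure gradient: |∂P/∂n| = 800 Pa / 487000 m = 1.64×10⁻³ Pa/m
Geostrophic speed: V_g = |∂P/∂n|/(fρ) = 1.64×10⁻³/(8.15×10⁻⁵ × 1.08) = 18.7 m/s
Around a low, centrifugal force acts outward with Coriolis, so pressure-gradient force balances both:
(1/ρ)|∂P/∂n| = fV + V²/R  →  V² + fR·V − fR·V_g = 0
With fR = 8.15×10⁻⁵ × 1072×10³ m = 87.4 m/s:
V = [−fR + √((fR)² + 4 fR V_g)]/2 = [−87.4 + √(87.4² + 4×87.4×18.7)]/2 = 15.8 m/s
Subgeostrophic (V < V_g = 18.7 m/s), as expected around a low.

15.8 m s⁻¹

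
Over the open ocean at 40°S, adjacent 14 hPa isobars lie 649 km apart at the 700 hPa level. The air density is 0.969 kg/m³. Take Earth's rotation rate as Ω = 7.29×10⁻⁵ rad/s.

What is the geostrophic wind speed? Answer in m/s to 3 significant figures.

Coriolis parameter at 40°S:
f = 2Ω sin φ = 2 × 7.29×10⁻⁵ × sin 40° = 9.37×10⁻⁵ s⁻¹
Pressure gradient: |∂P/∂n| = 1400 Pa / 649000 m = 2.16×10⁻³ Pa/m
Geostrophic balance (pressure-gradient force = Coriolis force):
V_g = (1/(fρ)) |∂P/∂n| = 2.16×10⁻³ / (9.37×10⁻⁵ × 0.969) = 23.8 m/s

23.8 m/s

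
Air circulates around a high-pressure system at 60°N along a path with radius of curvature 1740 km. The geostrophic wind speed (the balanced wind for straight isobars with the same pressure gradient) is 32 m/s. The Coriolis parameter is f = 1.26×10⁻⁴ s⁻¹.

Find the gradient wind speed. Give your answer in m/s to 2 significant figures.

39 m/s

Around a high, pressure-gradient force acts outward with centrifugal, so Coriolis balances both:
fV = (1/ρ)|∂P/∂n| + V²/R  →  V² − fR·V + fR·V_g = 0
With fR = 1.26×10⁻⁴ × 1740×10³ m = 219 m/s:
V = [fR − √((fR)² − 4 fR V_g)]/2 = [219 − √(219² − 4×219×32)]/2 = 38.9 m/s
Supergeostrophic (V > V_g = 32 m/s), as expected around a high.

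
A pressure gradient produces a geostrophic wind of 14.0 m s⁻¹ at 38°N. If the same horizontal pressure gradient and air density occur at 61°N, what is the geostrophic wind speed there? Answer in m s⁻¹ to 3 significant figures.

9.85 m s⁻¹

With the same pressure gradient and density, V_g ∝ 1/f ∝ 1/sin φ.
V₂ = V₁ · sin φ₁ / sin φ₂ = 14.0 × sin 38° / sin 61°
V₂ = 14.0 × 0.6157/0.8746 = 9.85 m s⁻¹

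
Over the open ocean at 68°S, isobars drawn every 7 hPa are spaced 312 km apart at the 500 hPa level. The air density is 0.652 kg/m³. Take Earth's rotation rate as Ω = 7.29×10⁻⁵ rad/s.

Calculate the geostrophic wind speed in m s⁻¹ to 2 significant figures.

25 m s⁻¹

Coriolis parameter at 68°S:
f = 2Ω sin φ = 2 × 7.29×10⁻⁵ × sin 68° = 1.35×10⁻⁴ s⁻¹
Pressure gradient: |∂P/∂n| = 700 Pa / 312000 m = 2.24×10⁻³ Pa/m
Geostrophic balance (pressure-gradient force = Coriolis force):
V_g = (1/(fρ)) |∂P/∂n| = 2.24×10⁻³ / (1.35×10⁻⁴ × 0.652) = 25.5 m/s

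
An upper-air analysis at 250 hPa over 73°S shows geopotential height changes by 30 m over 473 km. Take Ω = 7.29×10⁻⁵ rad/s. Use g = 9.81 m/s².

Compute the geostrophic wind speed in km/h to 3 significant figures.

Coriolis parameter at 73°S:
f = 2Ω sin φ = 2 × 7.29×10⁻⁵ × sin 73° = 1.39×10⁻⁴ s⁻¹
Height gradient: |∂Z/∂n| = 30 m / 473000 m = 6.34×10⁻⁵
On a pressure surface, geostrophic balance gives V_g = (g/f)|∂Z/∂n|:
V_g = 9.81 × 6.34×10⁻⁵ / 1.39×10⁻⁴ = 4.46 m/s
Converting: 4.46 m/s × 3.6 = 16.1 km/h

16.1 km/h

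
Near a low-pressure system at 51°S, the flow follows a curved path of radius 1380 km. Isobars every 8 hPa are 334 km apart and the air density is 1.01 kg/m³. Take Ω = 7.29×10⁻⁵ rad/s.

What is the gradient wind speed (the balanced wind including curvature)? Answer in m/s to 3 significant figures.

18.7 m/s

Coriolis parameter at 51°S:
f = 2Ω sin φ = 2 × 7.29×10⁻⁵ × sin 51° = 1.13×10⁻⁴ s⁻¹
Pressure gradient: |∂P/∂n| = 800 Pa / 334000 m = 2.40×10⁻³ Pa/m
Geostrophic speed: V_g = |∂P/∂n|/(fρ) = 2.40×10⁻³/(1.13×10⁻⁴ × 1.01) = 20.9 m/s
Around a low, centrifugal force acts outward with Coriolis, so pressure-gradient force balances both:
(1/ρ)|∂P/∂n| = fV + V²/R  →  V² + fR·V − fR·V_g = 0
With fR = 1.13×10⁻⁴ × 1380×10³ m = 156 m/s:
V = [−fR + √((fR)² + 4 fR V_g)]/2 = [−156 + √(156² + 4×156×20.9)]/2 = 18.7 m/s
Subgeostrophic (V < V_g = 20.9 m/s), as expected around a low.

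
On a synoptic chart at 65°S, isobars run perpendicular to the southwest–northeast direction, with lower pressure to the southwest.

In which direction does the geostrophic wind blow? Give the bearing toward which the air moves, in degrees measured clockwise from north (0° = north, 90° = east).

The pressure-gradient force points toward the southwest (bearing 225°).
Geostrophic balance: in the Southern Hemisphere the Coriolis force deflects motion to the left, so the geostrophic wind blows 90° to the left of the pressure-gradient force (low pressure on the right).
Rotating 225° by 90° counterclockwise gives 135° — the wind blows toward the southeast.

135°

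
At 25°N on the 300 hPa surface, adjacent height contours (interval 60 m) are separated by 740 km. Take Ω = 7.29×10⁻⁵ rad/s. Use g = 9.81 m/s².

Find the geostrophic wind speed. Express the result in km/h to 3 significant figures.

Coriolis parameter at 25°N:
f = 2Ω sin φ = 2 × 7.29×10⁻⁵ × sin 25° = 6.16×10⁻⁵ s⁻¹
Height gradient: |∂Z/∂n| = 60 m / 740000 m = 8.11×10⁻⁵
On a pressure surface, geostrophic balance gives V_g = (g/f)|∂Z/∂n|:
V_g = 9.81 × 8.11×10⁻⁵ / 6.16×10⁻⁵ = 12.9 m/s
Converting: 12.9 m/s × 3.6 = 46.5 km/h

46.5 km/h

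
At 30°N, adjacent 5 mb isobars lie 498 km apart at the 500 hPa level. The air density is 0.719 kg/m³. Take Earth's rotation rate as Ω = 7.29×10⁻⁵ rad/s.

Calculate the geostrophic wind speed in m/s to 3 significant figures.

Coriolis parameter at 30°N:
f = 2Ω sin φ = 2 × 7.29×10⁻⁵ × sin 30° = 7.29×10⁻⁵ s⁻¹
Pressure gradient: |∂P/∂n| = 500 Pa / 498000 m = 1.00×10⁻³ Pa/m
Geostrophic balance (pressure-gradient force = Coriolis force):
V_g = (1/(fρ)) |∂P/∂n| = 1.00×10⁻³ / (7.29×10⁻⁵ × 0.719) = 19.2 m/s

19.2 m/s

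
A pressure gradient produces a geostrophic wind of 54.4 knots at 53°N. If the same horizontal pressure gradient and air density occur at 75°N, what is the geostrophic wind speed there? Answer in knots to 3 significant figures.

45.0 knots

With the same pressure gradient and density, V_g ∝ 1/f ∝ 1/sin φ.
V₂ = V₁ · sin φ₁ / sin φ₂ = 54.4 × sin 53° / sin 75°
V₂ = 54.4 × 0.7986/0.9659 = 45.0 knots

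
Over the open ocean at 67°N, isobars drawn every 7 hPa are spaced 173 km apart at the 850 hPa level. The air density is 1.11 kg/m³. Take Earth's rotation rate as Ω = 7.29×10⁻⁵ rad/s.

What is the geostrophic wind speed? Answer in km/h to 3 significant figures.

97.8 km/h

Coriolis parameter at 67°N:
f = 2Ω sin φ = 2 × 7.29×10⁻⁵ × sin 67° = 1.34×10⁻⁴ s⁻¹
Pressure gradient: |∂P/∂n| = 700 Pa / 173000 m = 4.05×10⁻³ Pa/m
Geostrophic balance (pressure-gradient force = Coriolis force):
V_g = (1/(fρ)) |∂P/∂n| = 4.05×10⁻³ / (1.34×10⁻⁴ × 1.11) = 27.2 m/s
Converting: 27.2 m/s × 3.6 = 97.8 km/h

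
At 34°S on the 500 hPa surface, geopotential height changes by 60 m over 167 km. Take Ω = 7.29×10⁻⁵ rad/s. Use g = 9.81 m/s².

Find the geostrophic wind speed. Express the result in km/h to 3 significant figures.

Coriolis parameter at 34°S:
f = 2Ω sin φ = 2 × 7.29×10⁻⁵ × sin 34° = 8.15×10⁻⁵ s⁻¹
Height gradient: |∂Z/∂n| = 60 m / 167000 m = 3.59×10⁻⁴
On a pressure surface, geostrophic balance gives V_g = (g/f)|∂Z/∂n|:
V_g = 9.81 × 3.59×10⁻⁴ / 8.15×10⁻⁵ = 43.2 m/s
Converting: 43.2 m/s × 3.6 = 156 km/h

156 km/h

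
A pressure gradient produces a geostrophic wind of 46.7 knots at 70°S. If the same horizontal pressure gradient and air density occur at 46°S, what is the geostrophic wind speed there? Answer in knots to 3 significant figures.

With the same pressure gradient and density, V_g ∝ 1/f ∝ 1/sin φ.
V₂ = V₁ · sin φ₁ / sin φ₂ = 46.7 × sin 70° / sin 46°
V₂ = 46.7 × 0.9397/0.7193 = 61.0 knots

61.0 knots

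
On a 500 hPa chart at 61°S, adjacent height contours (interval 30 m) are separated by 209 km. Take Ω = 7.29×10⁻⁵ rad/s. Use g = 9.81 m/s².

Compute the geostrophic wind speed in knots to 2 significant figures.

Coriolis parameter at 61°S:
f = 2Ω sin φ = 2 × 7.29×10⁻⁵ × sin 61° = 1.28×10⁻⁴ s⁻¹
Height gradient: |∂Z/∂n| = 30 m / 209000 m = 1.44×10⁻⁴
On a pressure surface, geostrophic balance gives V_g = (g/f)|∂Z/∂n|:
V_g = 9.81 × 1.44×10⁻⁴ / 1.28×10⁻⁴ = 11.0 m/s
Converting: 11.0 m/s × 1.944 = 21 knots

21 knots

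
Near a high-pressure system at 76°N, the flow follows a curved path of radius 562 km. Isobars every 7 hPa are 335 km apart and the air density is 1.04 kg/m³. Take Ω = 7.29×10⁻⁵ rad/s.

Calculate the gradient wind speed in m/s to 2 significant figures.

Coriolis parameter at 76°N:
f = 2Ω sin φ = 2 × 7.29×10⁻⁵ × sin 76° = 1.41×10⁻⁴ s⁻¹
Pressure gradient: |∂P/∂n| = 700 Pa / 335000 m = 2.09×10⁻³ Pa/m
Geostrophic speed: V_g = |∂P/∂n|/(fρ) = 2.09×10⁻³/(1.41×10⁻⁴ × 1.04) = 14.2 m/s
Around a high, pressure-gradient force acts outward with centrifugal, so Coriolis balances both:
fV = (1/ρ)|∂P/∂n| + V²/R  →  V² − fR·V + fR·V_g = 0
With fR = 1.41×10⁻⁴ × 562×10³ m = 79.5 m/s:
V = [fR − √((fR)² − 4 fR V_g)]/2 = [79.5 − √(79.5² − 4×79.5×14.2)]/2 = 18.5 m/s
Supergeostrophic (V > V_g = 14.2 m/s), as expected around a high.

19 m/s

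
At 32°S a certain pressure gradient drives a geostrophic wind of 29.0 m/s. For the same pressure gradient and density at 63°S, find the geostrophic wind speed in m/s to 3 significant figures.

With the same pressure gradient and density, V_g ∝ 1/f ∝ 1/sin φ.
V₂ = V₁ · sin φ₁ / sin φ₂ = 29.0 × sin 32° / sin 63°
V₂ = 29.0 × 0.5299/0.8910 = 17.2 m/s

17.2 m/s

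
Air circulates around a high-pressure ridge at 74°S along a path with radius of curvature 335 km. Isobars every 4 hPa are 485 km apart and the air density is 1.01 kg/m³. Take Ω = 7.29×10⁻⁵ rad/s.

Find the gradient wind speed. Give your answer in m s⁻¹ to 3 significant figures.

Coriolis parameter at 74°S:
f = 2Ω sin φ = 2 × 7.29×10⁻⁵ × sin 74° = 1.40×10⁻⁴ s⁻¹
Pressure gradient: |∂P/∂n| = 400 Pa / 485000 m = 8.25×10⁻⁴ Pa/m
Geostrophic speed: V_g = |∂P/∂n|/(fρ) = 8.25×10⁻⁴/(1.40×10⁻⁴ × 1.01) = 5.83 m/s
Around a high, pressure-gradient force acts outward with centrifugal, so Coriolis balances both:
fV = (1/ρ)|∂P/∂n| + V²/R  →  V² − fR·V + fR·V_g = 0
With fR = 1.40×10⁻⁴ × 335×10³ m = 47.0 m/s:
V = [fR − √((fR)² − 4 fR V_g)]/2 = [47.0 − √(47.0² − 4×47.0×5.83)]/2 = 6.82 m/s
Supergeostrophic (V > V_g = 5.83 m/s), as expected around a high.

6.82 m s⁻¹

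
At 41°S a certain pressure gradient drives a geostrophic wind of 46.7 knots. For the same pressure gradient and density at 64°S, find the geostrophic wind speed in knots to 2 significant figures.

With the same pressure gradient and density, V_g ∝ 1/f ∝ 1/sin φ.
V₂ = V₁ · sin φ₁ / sin φ₂ = 46.7 × sin 41° / sin 64°
V₂ = 46.7 × 0.6561/0.8988 = 34 knots

34 knots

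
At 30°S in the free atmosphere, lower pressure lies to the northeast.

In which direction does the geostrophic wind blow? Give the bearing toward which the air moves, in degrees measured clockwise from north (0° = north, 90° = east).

The pressure-gradient force points toward the northeast (bearing 045°).
Geostrophic balance: in the Southern Hemisphere the Coriolis force deflects motion to the left, so the geostrophic wind blows 90° to the left of the pressure-gradient force (low pressure on the right).
Rotating 045° by 90° counterclockwise gives 315° — the wind blows toward the northwest.

315°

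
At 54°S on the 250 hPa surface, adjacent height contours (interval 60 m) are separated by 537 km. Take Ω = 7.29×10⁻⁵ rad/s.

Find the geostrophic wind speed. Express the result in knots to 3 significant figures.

Coriolis parameter at 54°S:
f = 2Ω sin φ = 2 × 7.29×10⁻⁵ × sin 54° = 1.18×10⁻⁴ s⁻¹
Height gradient: |∂Z/∂n| = 60 m / 537000 m = 1.12×10⁻⁴
On a pressure surface, geostrophic balance gives V_g = (g/f)|∂Z/∂n|:
V_g = 9.81 × 1.12×10⁻⁴ / 1.18×10⁻⁴ = 9.29 m/s
Converting: 9.29 m/s × 1.944 = 18.1 knots

18.1 knots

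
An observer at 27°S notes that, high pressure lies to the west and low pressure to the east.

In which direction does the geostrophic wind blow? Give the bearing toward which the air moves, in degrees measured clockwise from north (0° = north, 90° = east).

The pressure-gradient force points toward the east (bearing 090°).
Geostrophic balance: in the Southern Hemisphere the Coriolis force deflects motion to the left, so the geostrophic wind blows 90° to the left of the pressure-gradient force (low pressure on the right).
Rotating 090° by 90° counterclockwise gives 000° — the wind blows toward the north.

000°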